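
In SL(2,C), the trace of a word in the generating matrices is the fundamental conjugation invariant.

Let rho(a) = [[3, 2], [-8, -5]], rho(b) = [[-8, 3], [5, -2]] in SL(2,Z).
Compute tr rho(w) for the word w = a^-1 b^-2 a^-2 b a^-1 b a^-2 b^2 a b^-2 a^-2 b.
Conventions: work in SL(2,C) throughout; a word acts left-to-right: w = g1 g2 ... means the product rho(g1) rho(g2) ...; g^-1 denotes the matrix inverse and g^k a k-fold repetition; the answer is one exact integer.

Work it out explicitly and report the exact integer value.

rho(a^-1) = [[-5, -2], [8, 3]]
... * rho(b^-1) = [[-2, -3], [-5, -8]]  ->  [[20, 31], [-31, -48]]
... * rho(b^-1) = [[-2, -3], [-5, -8]]  ->  [[-195, -308], [302, 477]]
... * rho(a^-1) = [[-5, -2], [8, 3]]  ->  [[-1489, -534], [2306, 827]]
... * rho(a^-1) = [[-5, -2], [8, 3]]  ->  [[3173, 1376], [-4914, -2131]]
... * rho(b) = [[-8, 3], [5, -2]]  ->  [[-18504, 6767], [28657, -10480]]
... * rho(a^-1) = [[-5, -2], [8, 3]]  ->  [[146656, 57309], [-227125, -88754]]
... * rho(b) = [[-8, 3], [5, -2]]  ->  [[-886703, 325350], [1373230, -503867]]
... * rho(a^-1) = [[-5, -2], [8, 3]]  ->  [[7036315, 2749456], [-10897086, -4258061]]
... * rho(a^-1) = [[-5, -2], [8, 3]]  ->  [[-13185927, -5824262], [20420942, 9019989]]
... * rho(b) = [[-8, 3], [5, -2]]  ->  [[76366106, -27909257], [-118267591, 43222848]]
... * rho(b) = [[-8, 3], [5, -2]]  ->  [[-750475133, 284916832], [1162254968, -441248469]]
... * rho(a) = [[3, 2], [-8, -5]]  ->  [[-4530760055, -2925534426], [7016752656, 4530752281]]
... * rho(b^-1) = [[-2, -3], [-5, -8]]  ->  [[23689192240, 36996555573], [-36687266717, -57296276216]]
... * rho(b^-1) = [[-2, -3], [-5, -8]]  ->  [[-232361162345, -367040021304], [359855914514, 568432009879]]
... * rho(a^-1) = [[-5, -2], [8, 3]]  ->  [[-1774514358707, -636397739222], [2748176506462, 985584200609]]
... * rho(a^-1) = [[-5, -2], [8, 3]]  ->  [[3781389879759, 1639835499748], [-5856208927438, -2539600411097]]
... * rho(b) = [[-8, 3], [5, -2]]  ->  [[-22051941539332, 8064498639781], [34151669364019, -12489425960120]]
tr = -22051941539332 + -12489425960120 = -34541367499452

-34541367499452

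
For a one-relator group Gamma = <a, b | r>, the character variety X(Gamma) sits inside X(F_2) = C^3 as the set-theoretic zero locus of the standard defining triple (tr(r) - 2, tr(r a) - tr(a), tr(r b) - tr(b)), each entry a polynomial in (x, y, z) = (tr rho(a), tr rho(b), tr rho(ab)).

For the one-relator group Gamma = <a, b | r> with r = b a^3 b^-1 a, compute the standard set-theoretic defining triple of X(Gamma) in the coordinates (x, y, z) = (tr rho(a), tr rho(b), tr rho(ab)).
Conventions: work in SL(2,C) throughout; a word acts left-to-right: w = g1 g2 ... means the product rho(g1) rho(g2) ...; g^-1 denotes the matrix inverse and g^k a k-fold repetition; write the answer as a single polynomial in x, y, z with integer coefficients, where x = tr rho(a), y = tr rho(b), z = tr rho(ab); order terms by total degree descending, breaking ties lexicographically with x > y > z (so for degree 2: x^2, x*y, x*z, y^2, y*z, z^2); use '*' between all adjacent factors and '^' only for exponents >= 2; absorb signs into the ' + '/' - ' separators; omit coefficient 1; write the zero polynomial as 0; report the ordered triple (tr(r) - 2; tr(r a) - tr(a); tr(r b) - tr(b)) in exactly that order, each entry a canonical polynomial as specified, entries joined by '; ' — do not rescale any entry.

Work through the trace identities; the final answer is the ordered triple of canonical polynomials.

x^3*y*z - x^2*y^2 - x^2*z^2 - x*y*z + x^2 + y^2 + z^2 - 4; x^4*y*z - x^3*y^2 - x^3*z^2 - x^2*y*z + x*y^2 + x*z^2; x^3*y^2*z - x^4*y - x^2*y^3 - x^2*y*z^2 + x^3*z - x*y^2*z + 4*x^2*y + y^3 + y*z^2 - 2*x*z - 4*y

trace(a b a) = trace(a) trace(b a) - trace(b) = x*z - y
and trace(b a^3) = trace(a) trace(a b a) - trace(a b) = x^2*z - x*y - z
and trace(a b a^3) = trace(a) trace(b a^3) - trace(b a^2) = x^3*z - x^2*y - 2*x*z + y
next, trace(b a b a) = trace(b a) trace(b a) - trace(1)   [split at repeated b] = z^2 - 2
next, trace(b a b) = trace(b) trace(a b) - trace(a) = y*z - x
trace(b a b a^2) = trace(a) trace(b a b a) - trace(b a b) = x*z^2 - y*z - x
next, trace(a b a^3 b) = trace(a) trace(b a b a^2) - trace(b a b a) = x^2*z^2 - x*y*z - x^2 - z^2 + 2
trace(b a^3 b^-1 a) = trace(a b a^3) trace(b) - trace(a b a^3 b) = x^3*y*z - x^2*y^2 - x^2*z^2 - x*y*z + x^2 + y^2 + z^2 - 2
trace(a^2 b a^3) = trace(a) trace(a^3 b a) - trace(a^3 b) = x^4*z - x^3*y - 3*x^2*z + 2*x*y + z
and trace(b^2) = trace(b) trace(b) - trace(1) = y^2 - 2
and trace(b a^2 b) = trace(a) trace(b^2 a) - trace(b^2) = x*y*z - x^2 - y^2 + 2
trace(b a^2 b a^2) = trace(a) trace(b a^2 b a) - trace(b a^2 b) = x^2*z^2 - 2*x*y*z + y^2 - 2
next, trace(a^2 b a^3 b) = trace(a) trace(b a^2 b a^2) - trace(b a^2 b a) = x^3*z^2 - 2*x^2*y*z + x*y^2 - x*z^2 + y*z - x
next, trace(b a^3 b^-1 a^2) = trace(a^2 b a^3) trace(b) - trace(a^2 b a^3 b) = x^4*y*z - x^3*y^2 - x^3*z^2 - x^2*y*z + x*y^2 + x*z^2 + x
trace(b^2 a^3) = trace(a) trace(a b^2 a) - trace(a b^2)   [square of a] = x^2*y*z - x^3 - x*y^2 - y*z + 3*x
and trace(a b^2 a^3) = trace(a) trace(b^2 a^3) - trace(b^2 a^2)   [square of a] = x^3*y*z - x^4 - x^2*y^2 - 2*x*y*z + 4*x^2 + y^2 - 2
and trace(a b^2 a^3 b) = trace(b) trace(a^3 b a b) - trace(a^3 b a)   [square of b] = x^2*y*z^2 - x^3*z - x*y^2*z - y*z^2 + 2*x*z + y
trace(b a^3 b^-1 a b) = trace(a b^2 a^3) trace(b) - trace(a b^2 a^3 b)   [inverse elimination on b] = x^3*y^2*z - x^4*y - x^2*y^3 - x^2*y*z^2 + x^3*z - x*y^2*z + 4*x^2*y + y^3 + y*z^2 - 2*x*z - 3*y
assemble the triple (trace(r) - 2; trace(r a) - x; trace(r b) - y)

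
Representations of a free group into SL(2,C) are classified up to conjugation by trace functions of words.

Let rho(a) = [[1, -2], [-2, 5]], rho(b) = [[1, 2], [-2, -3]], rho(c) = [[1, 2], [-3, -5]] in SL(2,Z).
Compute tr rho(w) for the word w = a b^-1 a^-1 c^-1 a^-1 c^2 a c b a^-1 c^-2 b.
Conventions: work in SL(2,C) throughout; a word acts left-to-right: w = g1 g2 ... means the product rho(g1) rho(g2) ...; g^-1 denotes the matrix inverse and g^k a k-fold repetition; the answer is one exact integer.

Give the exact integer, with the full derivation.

rho(a) = [[1, -2], [-2, 5]]
... * rho(b^-1) = [[-3, -2], [2, 1]]  ->  [[-7, -4], [16, 9]]
... * rho(a^-1) = [[5, 2], [2, 1]]  ->  [[-43, -18], [98, 41]]
... * rho(c^-1) = [[-5, -2], [3, 1]]  ->  [[161, 68], [-367, -155]]
... * rho(a^-1) = [[5, 2], [2, 1]]  ->  [[941, 390], [-2145, -889]]
... * rho(c) = [[1, 2], [-3, -5]]  ->  [[-229, -68], [522, 155]]
... * rho(c) = [[1, 2], [-3, -5]]  ->  [[-25, -118], [57, 269]]
... * rho(a) = [[1, -2], [-2, 5]]  ->  [[211, -540], [-481, 1231]]
... * rho(c) = [[1, 2], [-3, -5]]  ->  [[1831, 3122], [-4174, -7117]]
... * rho(b) = [[1, 2], [-2, -3]]  ->  [[-4413, -5704], [10060, 13003]]
... * rho(a^-1) = [[5, 2], [2, 1]]  ->  [[-33473, -14530], [76306, 33123]]
... * rho(c^-1) = [[-5, -2], [3, 1]]  ->  [[123775, 52416], [-282161, -119489]]
... * rho(c^-1) = [[-5, -2], [3, 1]]  ->  [[-461627, -195134], [1052338, 444833]]
... * rho(b) = [[1, 2], [-2, -3]]  ->  [[-71359, -337852], [162672, 770177]]
tr = -71359 + 770177 = 698818

698818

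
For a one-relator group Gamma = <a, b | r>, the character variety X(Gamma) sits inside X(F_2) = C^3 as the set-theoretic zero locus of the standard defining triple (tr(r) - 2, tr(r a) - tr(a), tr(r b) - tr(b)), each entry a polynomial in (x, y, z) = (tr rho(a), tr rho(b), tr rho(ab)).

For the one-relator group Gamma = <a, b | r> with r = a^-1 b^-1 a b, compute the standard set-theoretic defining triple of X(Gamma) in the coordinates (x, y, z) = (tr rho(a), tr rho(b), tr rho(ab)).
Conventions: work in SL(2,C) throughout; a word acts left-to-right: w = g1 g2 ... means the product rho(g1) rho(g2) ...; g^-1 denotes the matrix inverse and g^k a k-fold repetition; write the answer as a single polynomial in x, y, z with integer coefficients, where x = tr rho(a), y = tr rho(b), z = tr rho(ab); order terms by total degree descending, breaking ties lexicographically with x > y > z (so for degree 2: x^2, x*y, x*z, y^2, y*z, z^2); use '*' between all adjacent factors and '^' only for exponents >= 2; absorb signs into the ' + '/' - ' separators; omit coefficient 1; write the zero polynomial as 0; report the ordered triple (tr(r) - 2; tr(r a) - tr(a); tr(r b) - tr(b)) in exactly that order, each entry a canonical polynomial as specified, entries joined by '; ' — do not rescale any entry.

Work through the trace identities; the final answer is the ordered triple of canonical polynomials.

-x*y*z + x^2 + y^2 + z^2 - 4; 0; -x*y^2*z + x^2*y + y^3 + y*z^2 - 4*y

tr(b a b) = tr(b) * tr(a b) - tr(a)  (reduce the b square) = y*z - x
tr(b a b a) = tr(b a) * tr(b a) - tr(1)  (split on b) = z^2 - 2
tr(a b a^-1 b) = tr(b a b) * tr(a) - tr(b a b a)  (eliminate a^-1) = x*y*z - x^2 - z^2 + 2
tr(a^-1 b^-1 a b) = tr(a b a^-1) * tr(b) - tr(a b a^-1 b)  (eliminate b^-1) = -x*y*z + x^2 + y^2 + z^2 - 2
tr(b^2) = tr(b) * tr(b) - tr(1)  (reduce the b square) = y^2 - 2
tr(b a b^2) = tr(b) * tr(b a b) - tr(b a)  (reduce the b square) = y^2*z - x*y - z
tr(a b a) = tr(a) * tr(b a) - tr(b)  (reduce the a square) = x*z - y
tr(b a b^2 a) = tr(b) * tr(a b a b) - tr(a b a)  (reduce the b square) = y*z^2 - x*z - y
tr(a b^2 a^-1 b) = tr(b a b^2) * tr(a) - tr(b a b^2 a)  (eliminate a^-1) = x*y^2*z - x^2*y - y*z^2 + y
tr(a^-1 b^-1 a b^2) = tr(a b^2 a^-1) * tr(b) - tr(a b^2 a^-1 b)  (eliminate b^-1) = -x*y^2*z + x^2*y + y^3 + y*z^2 - 3*y
assemble the triple (tr(r) - 2; tr(r a) - x; tr(r b) - y)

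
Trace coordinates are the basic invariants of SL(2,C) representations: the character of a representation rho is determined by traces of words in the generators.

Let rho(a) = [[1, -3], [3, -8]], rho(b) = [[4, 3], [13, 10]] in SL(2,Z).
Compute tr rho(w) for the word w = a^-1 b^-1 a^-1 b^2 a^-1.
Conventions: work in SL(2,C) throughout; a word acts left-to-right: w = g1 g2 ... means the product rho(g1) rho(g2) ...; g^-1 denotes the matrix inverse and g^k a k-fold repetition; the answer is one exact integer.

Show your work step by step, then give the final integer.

rho(a^-1) = [[-8, 3], [-3, 1]]
... * rho(b^-1) = [[10, -3], [-13, 4]]  ->  [[-119, 36], [-43, 13]]
... * rho(a^-1) = [[-8, 3], [-3, 1]]  ->  [[844, -321], [305, -116]]
... * rho(b) = [[4, 3], [13, 10]]  ->  [[-797, -678], [-288, -245]]
... * rho(b) = [[4, 3], [13, 10]]  ->  [[-12002, -9171], [-4337, -3314]]
... * rho(a^-1) = [[-8, 3], [-3, 1]]  ->  [[123529, -45177], [44638, -16325]]
tr = 123529 + -16325 = 107204

107204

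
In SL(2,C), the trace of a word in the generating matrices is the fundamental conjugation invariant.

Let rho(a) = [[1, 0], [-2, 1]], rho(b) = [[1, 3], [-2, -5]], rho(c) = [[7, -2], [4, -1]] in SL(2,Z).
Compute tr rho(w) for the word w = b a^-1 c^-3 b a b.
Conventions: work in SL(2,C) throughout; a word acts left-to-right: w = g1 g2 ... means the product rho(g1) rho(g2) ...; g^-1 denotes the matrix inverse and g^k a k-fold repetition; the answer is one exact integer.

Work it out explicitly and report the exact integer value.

-105972

rho(b) = [[1, 3], [-2, -5]]
... * rho(a^-1) = [[1, 0], [2, 1]]  ->  [[7, 3], [-12, -5]]
... * rho(c^-1) = [[-1, 2], [-4, 7]]  ->  [[-19, 35], [32, -59]]
... * rho(c^-1) = [[-1, 2], [-4, 7]]  ->  [[-121, 207], [204, -349]]
... * rho(c^-1) = [[-1, 2], [-4, 7]]  ->  [[-707, 1207], [1192, -2035]]
... * rho(b) = [[1, 3], [-2, -5]]  ->  [[-3121, -8156], [5262, 13751]]
... * rho(a) = [[1, 0], [-2, 1]]  ->  [[13191, -8156], [-22240, 13751]]
... * rho(b) = [[1, 3], [-2, -5]]  ->  [[29503, 80353], [-49742, -135475]]
tr = 29503 + -135475 = -105972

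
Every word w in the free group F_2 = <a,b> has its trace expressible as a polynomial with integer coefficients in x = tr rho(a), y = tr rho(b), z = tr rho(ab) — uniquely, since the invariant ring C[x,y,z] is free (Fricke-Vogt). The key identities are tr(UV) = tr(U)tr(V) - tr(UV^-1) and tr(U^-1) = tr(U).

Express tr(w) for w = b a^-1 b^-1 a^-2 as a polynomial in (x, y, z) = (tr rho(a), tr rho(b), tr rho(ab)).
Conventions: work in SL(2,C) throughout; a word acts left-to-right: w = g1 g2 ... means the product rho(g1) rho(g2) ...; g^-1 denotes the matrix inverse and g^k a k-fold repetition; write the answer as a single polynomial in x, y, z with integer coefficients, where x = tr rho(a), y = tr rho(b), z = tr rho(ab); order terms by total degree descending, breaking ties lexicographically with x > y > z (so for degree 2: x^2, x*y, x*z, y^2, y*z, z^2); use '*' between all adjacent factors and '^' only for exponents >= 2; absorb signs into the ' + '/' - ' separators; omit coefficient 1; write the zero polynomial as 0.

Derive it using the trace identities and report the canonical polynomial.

x^2*y*z - x*y^2 - x*z^2 + x

tr(a^-1) = tr(a) = x
tr(a b a) = tr(a) * tr(b a) - tr(b)  (reduce the a square) = x*z - y
tr(a b a b) = tr(a b) * tr(a b) - tr(1)  (split on a) = z^2 - 2
tr(b^-1 a b a) = tr(a b a) * tr(b) - tr(a b a b)  (eliminate b^-1) = x*y*z - y^2 - z^2 + 2
tr(b a^-1 b^-1 a) = tr(b^-1 a b) * tr(a) - tr(b^-1 a b a)  (eliminate a^-1) = -x*y*z + x^2 + y^2 + z^2 - 2
tr(a^-1 b a^-1 b^-1) = tr(b a^-1 b^-1) * tr(a) - tr(b a^-1 b^-1 a)  (eliminate a^-1) = x*y*z - y^2 - z^2 + 2
tr(b a^-1 b^-1 a^-2) = tr(a^-1 b a^-1 b^-1) * tr(a) - tr(a^-1 b a^-1 b^-1 a)  (eliminate a^-1) = x^2*y*z - x*y^2 - x*z^2 + x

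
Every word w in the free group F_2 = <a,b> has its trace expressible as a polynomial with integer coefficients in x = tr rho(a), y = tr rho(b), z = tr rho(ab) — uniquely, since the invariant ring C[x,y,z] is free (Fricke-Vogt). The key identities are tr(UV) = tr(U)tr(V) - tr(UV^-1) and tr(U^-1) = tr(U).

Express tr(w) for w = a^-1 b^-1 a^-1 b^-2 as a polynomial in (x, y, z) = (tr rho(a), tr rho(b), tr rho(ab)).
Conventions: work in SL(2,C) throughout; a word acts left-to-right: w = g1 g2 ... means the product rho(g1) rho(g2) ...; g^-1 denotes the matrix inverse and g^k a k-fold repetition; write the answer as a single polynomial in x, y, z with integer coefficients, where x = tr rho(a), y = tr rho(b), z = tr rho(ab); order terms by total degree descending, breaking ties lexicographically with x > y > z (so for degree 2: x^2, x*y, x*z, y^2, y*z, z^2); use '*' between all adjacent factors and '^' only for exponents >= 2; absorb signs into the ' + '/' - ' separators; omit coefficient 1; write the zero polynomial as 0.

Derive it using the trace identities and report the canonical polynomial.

y*z^2 - x*z - y

trace(a^-1) = trace(a) = x
and trace(a^-1 b) = trace(b)*trace(a) - trace(b a) = x*y - z
and trace(b^-1 a^-1) = trace(a^-1)*trace(b) - trace(a^-1 b) = z
trace(b^-2 a^-1) = trace(b^-1 a^-1)*trace(b) - trace(b^-1 a^-1 b) = y*z - x
trace(b^-1 a^-1 b^-2) = trace(b^-2 a^-1)*trace(b) - trace(b^-2 a^-1 b) = y^2*z - x*y - z
next, trace(b a b a) = trace(a b)*trace(a b) - trace(1)   [split at repeated a] = z^2 - 2
trace(a b a^-1 b) = trace(b a b)*trace(a) - trace(b a b a) = x*y*z - x^2 - z^2 + 2
trace(a^-1 b^-1 a b) = trace(a b a^-1)*trace(b) - trace(a b a^-1 b) = -x*y*z + x^2 + y^2 + z^2 - 2
trace(b^-1 a b^-1 a^-1) = trace(a^-1 b^-1 a)*trace(b) - trace(a^-1 b^-1 a b) = x*y*z - x^2 - z^2 + 2
next, trace(b^-1 a^-1 b^-2 a) = trace(b^-1 a b^-1 a^-1)*trace(b) - trace(b^-1 a b^-1 a^-1 b) = x*y^2*z - x^2*y - y*z^2 + y
next, trace(a^-1 b^-1 a^-1 b^-2) = trace(b^-1 a^-1 b^-2)*trace(a) - trace(b^-1 a^-1 b^-2 a) = y*z^2 - x*z - y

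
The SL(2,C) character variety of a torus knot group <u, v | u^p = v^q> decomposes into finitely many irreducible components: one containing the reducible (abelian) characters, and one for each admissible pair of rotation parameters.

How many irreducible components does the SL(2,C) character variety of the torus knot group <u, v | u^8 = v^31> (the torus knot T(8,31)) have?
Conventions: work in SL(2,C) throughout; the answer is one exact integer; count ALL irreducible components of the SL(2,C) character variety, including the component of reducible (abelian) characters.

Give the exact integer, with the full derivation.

In the torus knot group T(8,31), u^8 = v^31 is central, so an irreducible representation sends it to +I or -I (Schur).
This locks tr(u) to 2*cos(pi*alpha/8), alpha in 1..7, and tr(v) to 2*cos(pi*beta/31), beta in 1..30, on each component of irreducible characters.
u^8 = (-1)^alpha I and v^31 = (-1)^beta I must agree, so alpha and beta have equal parity.
Counting: 4 odd alphas x 15 odd betas + 3 even alphas x 15 even betas = 60 + 45 = 105.
Total: 105 irreducible-character components + 1 reducible (abelian) component = 106.

106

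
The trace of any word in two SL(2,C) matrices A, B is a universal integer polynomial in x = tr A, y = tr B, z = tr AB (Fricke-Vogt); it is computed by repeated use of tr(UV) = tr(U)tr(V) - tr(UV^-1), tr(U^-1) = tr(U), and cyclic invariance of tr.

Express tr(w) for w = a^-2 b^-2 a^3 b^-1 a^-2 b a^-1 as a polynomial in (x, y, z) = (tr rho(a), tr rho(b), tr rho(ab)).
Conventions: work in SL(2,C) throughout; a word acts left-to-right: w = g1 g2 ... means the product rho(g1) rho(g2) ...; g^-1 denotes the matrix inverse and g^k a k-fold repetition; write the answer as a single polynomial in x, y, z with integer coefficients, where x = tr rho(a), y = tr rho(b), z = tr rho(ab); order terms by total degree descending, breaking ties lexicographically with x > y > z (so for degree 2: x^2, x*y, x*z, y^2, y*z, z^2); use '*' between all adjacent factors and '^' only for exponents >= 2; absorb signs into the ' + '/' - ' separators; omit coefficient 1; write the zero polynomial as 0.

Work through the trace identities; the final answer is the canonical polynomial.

and tr(b^-1 a) = tr(a) tr(b) - tr(a b) = x*y - z
next, tr(a b a) = tr(a) tr(b a) - tr(b) = x*z - y
and tr(a b a b) = tr(b a) tr(b a) - tr(1)   [split at repeated b] = z^2 - 2
next, tr(a b a b^-1) = tr(a b a) tr(b) - tr(a b a b) = x*y*z - y^2 - z^2 + 2
tr(b^-2 a b a) = tr(a b a b^-1) tr(b) - tr(a b a) = x*y^2*z - y^3 - y*z^2 - x*z + 3*y
tr(a^-1 b^-2 a b) = tr(b^-2 a b) tr(a) - tr(b^-2 a b a) = -x*y^2*z + x^2*y + y^3 + y*z^2 - 3*y
next, tr(a^-1 b^-2 a b a^-1) = tr(a^-1 b^-2 a b) tr(a) - tr(a^-1 b^-2 a b a) = -x^2*y^2*z + x^3*y + x*y^3 + x*y*z^2 - 4*x*y + z
tr(b a^-3 b^-2 a) = tr(a^-1 b^-2 a b a^-1) tr(a) - tr(a^-1 b^-2 a b) = -x^3*y^2*z + x^4*y + x^2*y^3 + x^2*y*z^2 + x*y^2*z - 5*x^2*y - y^3 - y*z^2 + x*z + 3*y
tr(b^2) = tr(b) tr(b) - tr(1) = y^2 - 2
next, tr(b^2 a) = tr(b) tr(a b) - tr(a) = y*z - x
tr(a^-1 b^2) = tr(b^2) tr(a) - tr(b^2 a) = x*y^2 - y*z - x
next, tr(b a^-2 b) = tr(a^-1 b^2) tr(a) - tr(a^-1 b^2 a) = x^2*y^2 - x*y*z - x^2 - y^2 + 2
tr(b^3 a) = tr(b) tr(a b^2) - tr(a b) = y^2*z - x*y - z
tr(b^3) = tr(b) tr(b^2) - tr(b) = y^3 - 3*y
and tr(b^3 a^2) = tr(a) tr(b^3 a) - tr(b^3) = x*y^2*z - x^2*y - y^3 - x*z + 3*y
next, tr(b a^3 b^2) = tr(a) tr(b^3 a^2) - tr(b^3 a) = x^2*y^2*z - x^3*y - x*y^3 - x^2*z - y^2*z + 4*x*y + z
tr(a b a^2 b) = tr(a) tr(b a b a) - tr(b a b) = x*z^2 - y*z - x
next, tr(a b a^2) = tr(a) tr(b a^2) - tr(b a) = x^2*z - x*y - z
tr(a b^2 a b a) = tr(b) tr(a b a^2 b) - tr(a b a^2) = x*y*z^2 - x^2*z - y^2*z + z
and tr(a b^2 a b) = tr(b) tr(a b a b) - tr(a b a) = y*z^2 - x*z - y
tr(b a^3 b^2 a) = tr(a) tr(a b^2 a b a) - tr(a b^2 a b) = x^2*y*z^2 - x^3*z - x*y^2*z - y*z^2 + 2*x*z + y
and tr(b a^3 b^2 a^-1) = tr(b a^3 b^2) tr(a) - tr(b a^3 b^2 a) = x^3*y^2*z - x^4*y - x^2*y^3 - x^2*y*z^2 + 4*x^2*y + y*z^2 - x*z - y
tr(b a^-2 b a^3 b) = tr(b a^3 b^2 a^-1) tr(a) - tr(b a^3 b^2) = x^4*y^2*z - x^5*y - x^3*y^3 - x^3*y*z^2 - x^2*y^2*z + 5*x^3*y + x*y^3 + x*y*z^2 + y^2*z - 5*x*y - z
next, tr(a^3 b a b) = tr(a) tr(a b a b a) - tr(a b a b) = x^2*z^2 - x*y*z - x^2 - z^2 + 2
tr(a^3 b a) = tr(a) tr(b a^3) - tr(b a^2) = x^3*z - x^2*y - 2*x*z + y
and tr(b a^3 b a b) = tr(b) tr(a^3 b a b) - tr(a^3 b a) = x^2*y*z^2 - x^3*z - x*y^2*z - y*z^2 + 2*x*z + y
and tr(b a b a b a) = tr(b a) tr(b a b a) - tr(b^-1 a^-1)   [split at repeated b] = z^3 - 3*z
next, tr(b a b a b a^2) = tr(a) tr(b a b a b a) - tr(b a b a b) = x*z^3 - y*z^2 - 2*x*z + y
tr(b a^3 b a b a) = tr(a) tr(b a b a b a^2) - tr(b a b a b a) = x^2*z^3 - x*y*z^2 - 2*x^2*z - z^3 + x*y + 3*z
and tr(a^-1 b a^3 b a b) = tr(b a^3 b a b) tr(a) - tr(b a^3 b a b a) = x^3*y*z^2 - x^4*z - x^2*y^2*z - x^2*z^3 + 4*x^2*z + z^3 - 3*z
tr(b a^-2 b a^3 b a) = tr(a^-1 b a^3 b a b) tr(a) - tr(a^-1 b a^3 b a b a) = x^4*y*z^2 - x^5*z - x^3*y^2*z - x^3*z^3 - x^2*y*z^2 + 5*x^3*z + x*y^2*z + x*z^3 + y*z^2 - 5*x*z - y
tr(a^-1 b a^3 b a^-1 b a^-1) = tr(b a^-2 b a^3 b) tr(a) - tr(b a^-2 b a^3 b a) = x^5*y^2*z - x^6*y - x^4*y^3 - 2*x^4*y*z^2 + x^5*z + x^3*z^3 + 5*x^4*y + x^2*y^3 + 2*x^2*y*z^2 - 5*x^3*z - x*z^3 - 5*x^2*y - y*z^2 + 4*x*z + y
tr(a^-1 b a^3 b a^-1 b) = tr(b a^-1 b a^3 b) tr(a) - tr(b a^-1 b a^3 b a) = x^4*y^2*z - x^5*y - x^3*y^3 - 2*x^3*y*z^2 + x^4*z + x^2*y^2*z + x^2*z^3 + 4*x^3*y + x*y*z^2 - 5*x^2*z - z^3 - x*y + 3*z
tr(b a^-3 b a^3 b a^-1) = tr(a^-1 b a^3 b a^-1 b a^-1) tr(a) - tr(a^-1 b a^3 b a^-1 b) = x^6*y^2*z - x^7*y - x^5*y^3 - 2*x^5*y*z^2 + x^6*z - x^4*y^2*z + x^4*z^3 + 6*x^5*y + 2*x^3*y^3 + 4*x^3*y*z^2 - 6*x^4*z - x^2*y^2*z - 2*x^2*z^3 - 9*x^3*y - 2*x*y*z^2 + 9*x^2*z + z^3 + 2*x*y - 3*z
and tr(b a^-3 b a^3 b) = tr(a^-1 b a^3 b^2 a^-1) tr(a) - tr(a^-1 b a^3 b^2) = x^5*y^2*z - x^6*y - x^4*y^3 - x^4*y*z^2 - 2*x^3*y^2*z + 6*x^4*y + 2*x^2*y^3 + 2*x^2*y*z^2 + x*y^2*z - 9*x^2*y - y*z^2 + y
tr(a^3 b a^-2 b a^-3 b) = tr(b a^-3 b a^3 b a^-1) tr(a) - tr(b a^-3 b a^3 b) = x^7*y^2*z - x^8*y - x^6*y^3 - 2*x^6*y*z^2 + x^7*z - 2*x^5*y^2*z + x^5*z^3 + 7*x^6*y + 3*x^4*y^3 + 5*x^4*y*z^2 - 6*x^5*z + x^3*y^2*z - 2*x^3*z^3 - 15*x^4*y - 2*x^2*y^3 - 4*x^2*y*z^2 + 9*x^3*z - x*y^2*z + x*z^3 + 11*x^2*y + y*z^2 - 3*x*z - y
next, tr(b^-1 a^3 b a^-2 b a^-3) = tr(a^3 b a^-2 b a^-3) tr(b) - tr(a^3 b a^-2 b a^-3 b) = -x^7*y^2*z + x^8*y + x^6*y^3 + 2*x^6*y*z^2 - x^7*z + 2*x^5*y^2*z - x^5*z^3 - 7*x^6*y - 3*x^4*y^3 - 5*x^4*y*z^2 + 6*x^5*z - x^3*y^2*z + 2*x^3*z^3 + 15*x^4*y + 3*x^2*y^3 + 4*x^2*y*z^2 - 9*x^3*z - x*z^3 - 12*x^2*y - y^3 - y*z^2 + 3*x*z + 3*y
next, tr(a^-2 b a^-3 b^-2 a^3 b) = tr(b^-1 a^3 b a^-2 b a^-3) tr(b) - tr(b^-1 a^3 b a^-2 b a^-3 b) = -x^7*y^3*z + x^8*y^2 + x^6*y^4 + 2*x^6*y^2*z^2 - x^7*y*z + 2*x^5*y^3*z - x^5*y*z^3 - 7*x^6*y^2 - 3*x^4*y^4 - 5*x^4*y^2*z^2 + 6*x^5*y*z - x^3*y^3*z + 2*x^3*y*z^3 + 15*x^4*y^2 + 3*x^2*y^4 + 4*x^2*y^2*z^2 - 9*x^3*y*z - x*y*z^3 - 13*x^2*y^2 - y^4 - y^2*z^2 + 4*x*y*z + x^2 + 4*y^2 - 2
and tr(a^-2 b^-2 a^3 b^-1 a^-2 b a^-1) = tr(a^-2 b a^-3 b^-2 a^3) tr(b) - tr(a^-2 b a^-3 b^-2 a^3 b) = x^7*y^3*z - x^8*y^2 - x^6*y^4 - 2*x^6*y^2*z^2 + x^7*y*z - 2*x^5*y^3*z + x^5*y*z^3 + 7*x^6*y^2 + 3*x^4*y^4 + 5*x^4*y^2*z^2 - 6*x^5*y*z - 2*x^3*y*z^3 - 14*x^4*y^2 - 2*x^2*y^4 - 3*x^2*y^2*z^2 + 9*x^3*y*z + x*y^3*z + x*y*z^3 + 8*x^2*y^2 - 3*x*y*z - x^2 - y^2 + 2

x^7*y^3*z - x^8*y^2 - x^6*y^4 - 2*x^6*y^2*z^2 + x^7*y*z - 2*x^5*y^3*z + x^5*y*z^3 + 7*x^6*y^2 + 3*x^4*y^4 + 5*x^4*y^2*z^2 - 6*x^5*y*z - 2*x^3*y*z^3 - 14*x^4*y^2 - 2*x^2*y^4 - 3*x^2*y^2*z^2 + 9*x^3*y*z + x*y^3*z + x*y*z^3 + 8*x^2*y^2 - 3*x*y*z - x^2 - y^2 + 2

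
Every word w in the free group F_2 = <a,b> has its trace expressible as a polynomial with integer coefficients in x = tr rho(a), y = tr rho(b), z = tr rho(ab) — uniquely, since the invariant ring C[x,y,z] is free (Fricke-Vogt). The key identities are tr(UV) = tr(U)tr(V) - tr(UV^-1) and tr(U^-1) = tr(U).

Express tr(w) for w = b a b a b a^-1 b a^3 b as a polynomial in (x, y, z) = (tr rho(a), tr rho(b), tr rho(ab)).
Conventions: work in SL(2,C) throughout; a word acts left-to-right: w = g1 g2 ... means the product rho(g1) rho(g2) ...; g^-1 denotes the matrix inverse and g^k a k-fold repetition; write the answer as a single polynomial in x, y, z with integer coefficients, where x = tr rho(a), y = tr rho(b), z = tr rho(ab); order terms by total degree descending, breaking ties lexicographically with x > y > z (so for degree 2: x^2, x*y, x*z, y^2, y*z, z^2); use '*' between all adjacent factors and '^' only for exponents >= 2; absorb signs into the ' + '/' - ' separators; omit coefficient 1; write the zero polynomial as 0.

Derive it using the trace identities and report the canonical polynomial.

x^3*y^2*z^3 - 2*x^4*y*z^2 - x^2*y^3*z^2 - x^2*y*z^4 + x^5*z + x^3*z^3 + x^4*y + x^2*y^3 + 6*x^2*y*z^2 + y*z^4 - 5*x^3*z - x*y^2*z - 2*x*z^3 - 4*x^2*y - 3*y*z^2 + 6*x*z + y

so tr(a b a b) = tr(b a) * tr(b a) - tr(1) = z^2 - 2
reduce: tr(b a b a b a) = tr(a b a b) * tr(a b) - tr(b a) = z^3 - 3*z
tr(a b a) = tr(a) * tr(b a) - tr(b) = x*z - y
tr(b a b a b) = tr(b) * tr(a b a b) - tr(a b a) = y*z^2 - x*z - y
reduce: tr(a b a b a^2 b) = tr(a) * tr(b a b a b a) - tr(b a b a b) = x*z^3 - y*z^2 - 2*x*z + y
tr(b a b) = tr(b) * tr(a b) - tr(a) = y*z - x
tr(b a b a^2) = tr(a) * tr(b a b a) - tr(b a b) = x*z^2 - y*z - x
reduce: tr(a b a b a^2) = tr(a) * tr(b a b a^2) - tr(b a b a) = x^2*z^2 - x*y*z - x^2 - z^2 + 2
tr(a b^2 a b a b a) = tr(b) * tr(a b a b a^2 b) - tr(a b a b a^2) = x*y*z^3 - x^2*z^2 - y^2*z^2 - x*y*z + x^2 + y^2 + z^2 - 2
reduce: tr(a b^2 a b a b) = tr(b) * tr(a b a b a b) - tr(a b a b a) = y*z^3 - x*z^2 - 2*y*z + x
so tr(a^3 b^2 a b a b) = tr(a) * tr(a b^2 a b a b a) - tr(a b^2 a b a b) = x^2*y*z^3 - x^3*z^2 - x*y^2*z^2 - x^2*y*z - y*z^3 + x^3 + x*y^2 + 2*x*z^2 + 2*y*z - 3*x
reduce: tr(a b a^2) = tr(a) * tr(a b a) - tr(a b) = x^2*z - x*y - z
tr(b^2 a b a^2) = tr(b) * tr(a b a^2 b) - tr(a b a^2) = x*y*z^2 - x^2*z - y^2*z + z
reduce: tr(a^2 b^2 a b a) = tr(a) * tr(b^2 a b a^2) - tr(b^2 a b a) = x^2*y*z^2 - x^3*z - x*y^2*z - y*z^2 + 2*x*z + y
tr(a^3 b^2 a b a) = tr(a) * tr(a^2 b^2 a b a) - tr(a^2 b^2 a b) = x^3*y*z^2 - x^4*z - x^2*y^2*z - 2*x*y*z^2 + 3*x^2*z + y^2*z + x*y - z
reduce: tr(b a^3 b^2 a b a b) = tr(b) * tr(a^3 b^2 a b a b) - tr(a^3 b^2 a b a) = x^2*y^2*z^3 - 2*x^3*y*z^2 - x*y^3*z^2 + x^4*z - y^2*z^3 + x^3*y + x*y^3 + 4*x*y*z^2 - 3*x^2*z + y^2*z - 4*x*y + z
reduce: tr(b a b a b a b a) = tr(b a) * tr(b a b a b a) - tr(b^-1 a^-1 b^-1 a^-1) = z^4 - 4*z^2 + 2
reduce: tr(a b a b a b a^2 b) = tr(a) * tr(b a b a b a b a) - tr(b a b a b a b) = x*z^4 - y*z^3 - 3*x*z^2 + 2*y*z + x
tr(a b a b a b a^2) = tr(a) * tr(a b a b a b a) - tr(a b a b a b) = x^2*z^3 - x*y*z^2 - 2*x^2*z - z^3 + x*y + 3*z
reduce: tr(b^2 a b a b a b a^2) = tr(b) * tr(a b a b a b a^2 b) - tr(a b a b a b a^2) = x*y*z^4 - x^2*z^3 - y^2*z^3 - 2*x*y*z^2 + 2*x^2*z + 2*y^2*z + z^3 - 3*z
tr(b^2 a b a b a b a) = tr(b) * tr(a b a b a b a b) - tr(a b a b a b a) = y*z^4 - x*z^3 - 3*y*z^2 + 2*x*z + y
so tr(b a^3 b^2 a b a b a) = tr(a) * tr(b^2 a b a b a b a^2) - tr(b^2 a b a b a b a) = x^2*y*z^4 - x^3*z^3 - x*y^2*z^3 - 2*x^2*y*z^2 - y*z^4 + 2*x^3*z + 2*x*y^2*z + 2*x*z^3 + 3*y*z^2 - 5*x*z - y
tr(b a b a b a^-1 b a^3 b) = tr(b a^3 b^2 a b a b) * tr(a) - tr(b a^3 b^2 a b a b a) = x^3*y^2*z^3 - 2*x^4*y*z^2 - x^2*y^3*z^2 - x^2*y*z^4 + x^5*z + x^3*z^3 + x^4*y + x^2*y^3 + 6*x^2*y*z^2 + y*z^4 - 5*x^3*z - x*y^2*z - 2*x*z^3 - 4*x^2*y - 3*y*z^2 + 6*x*z + y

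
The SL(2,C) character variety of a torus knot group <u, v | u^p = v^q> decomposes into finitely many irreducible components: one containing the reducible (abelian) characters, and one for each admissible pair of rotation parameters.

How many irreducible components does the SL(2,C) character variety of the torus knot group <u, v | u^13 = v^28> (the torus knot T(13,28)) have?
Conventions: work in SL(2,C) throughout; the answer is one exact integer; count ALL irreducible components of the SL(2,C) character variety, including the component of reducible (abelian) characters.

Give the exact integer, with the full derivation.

In the torus knot group T(13,28), u^13 = v^28 is central, so an irreducible representation sends it to +I or -I (Schur).
This locks tr(u) to 2*cos(pi*alpha/13), alpha in 1..12, and tr(v) to 2*cos(pi*beta/28), beta in 1..27, on each component of irreducible characters.
u^13 = (-1)^alpha I and v^28 = (-1)^beta I must agree, so alpha and beta have equal parity.
Counting: 6 odd alphas x 14 odd betas + 6 even alphas x 13 even betas = 84 + 78 = 162.
components with irreducible characters: 162; plus the single component of reducible (abelian) characters: total 163.

163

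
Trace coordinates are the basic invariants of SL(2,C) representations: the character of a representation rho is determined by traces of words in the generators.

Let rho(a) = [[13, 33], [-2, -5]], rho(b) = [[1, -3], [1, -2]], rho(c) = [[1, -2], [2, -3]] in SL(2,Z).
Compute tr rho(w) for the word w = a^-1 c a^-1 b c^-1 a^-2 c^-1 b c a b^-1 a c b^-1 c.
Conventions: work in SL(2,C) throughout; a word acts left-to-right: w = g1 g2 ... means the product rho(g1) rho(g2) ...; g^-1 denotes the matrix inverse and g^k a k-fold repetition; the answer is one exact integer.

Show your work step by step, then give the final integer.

rho(a^-1) = [[-5, -33], [2, 13]]
... * rho(c) = [[1, -2], [2, -3]]  ->  [[-71, 109], [28, -43]]
... * rho(a^-1) = [[-5, -33], [2, 13]]  ->  [[573, 3760], [-226, -1483]]
... * rho(b) = [[1, -3], [1, -2]]  ->  [[4333, -9239], [-1709, 3644]]
... * rho(c^-1) = [[-3, 2], [-2, 1]]  ->  [[5479, -573], [-2161, 226]]
... * rho(a^-1) = [[-5, -33], [2, 13]]  ->  [[-28541, -188256], [11257, 74251]]
... * rho(a^-1) = [[-5, -33], [2, 13]]  ->  [[-233807, -1505475], [92217, 593782]]
... * rho(c^-1) = [[-3, 2], [-2, 1]]  ->  [[3712371, -1973089], [-1464215, 778216]]
... * rho(b) = [[1, -3], [1, -2]]  ->  [[1739282, -7190935], [-685999, 2836213]]
... * rho(c) = [[1, -2], [2, -3]]  ->  [[-12642588, 18094241], [4986427, -7136641]]
... * rho(a) = [[13, 33], [-2, -5]]  ->  [[-200542126, -507676609], [79096833, 200235296]]
... * rho(b^-1) = [[-2, 3], [-1, 1]]  ->  [[908760861, -1109302987], [-358428962, 437525795]]
... * rho(a) = [[13, 33], [-2, -5]]  ->  [[14032497167, 35535623348], [-5534628096, -14015784721]]
... * rho(c) = [[1, -2], [2, -3]]  ->  [[85103743863, -134671864378], [-33566197538, 53116610355]]
... * rho(b^-1) = [[-2, 3], [-1, 1]]  ->  [[-35535623348, 120639367211], [14015784721, -47581982259]]
... * rho(c) = [[1, -2], [2, -3]]  ->  [[205743111074, -290846854937], [-81148179797, 114714377335]]
tr = 205743111074 + 114714377335 = 320457488409

320457488409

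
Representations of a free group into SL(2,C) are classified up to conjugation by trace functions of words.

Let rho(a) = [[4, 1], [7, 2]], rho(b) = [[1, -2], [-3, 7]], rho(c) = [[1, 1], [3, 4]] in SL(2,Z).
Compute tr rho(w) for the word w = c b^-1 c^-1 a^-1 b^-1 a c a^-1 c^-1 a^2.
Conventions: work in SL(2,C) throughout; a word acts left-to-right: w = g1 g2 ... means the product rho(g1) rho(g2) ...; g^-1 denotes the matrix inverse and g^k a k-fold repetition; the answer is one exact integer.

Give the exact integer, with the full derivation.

rho(c) = [[1, 1], [3, 4]]
... * rho(b^-1) = [[7, 2], [3, 1]]  ->  [[10, 3], [33, 10]]
... * rho(c^-1) = [[4, -1], [-3, 1]]  ->  [[31, -7], [102, -23]]
... * rho(a^-1) = [[2, -1], [-7, 4]]  ->  [[111, -59], [365, -194]]
... * rho(b^-1) = [[7, 2], [3, 1]]  ->  [[600, 163], [1973, 536]]
... * rho(a) = [[4, 1], [7, 2]]  ->  [[3541, 926], [11644, 3045]]
... * rho(c) = [[1, 1], [3, 4]]  ->  [[6319, 7245], [20779, 23824]]
... * rho(a^-1) = [[2, -1], [-7, 4]]  ->  [[-38077, 22661], [-125210, 74517]]
... * rho(c^-1) = [[4, -1], [-3, 1]]  ->  [[-220291, 60738], [-724391, 199727]]
... * rho(a) = [[4, 1], [7, 2]]  ->  [[-455998, -98815], [-1499475, -324937]]
... * rho(a) = [[4, 1], [7, 2]]  ->  [[-2515697, -653628], [-8272459, -2149349]]
tr = -2515697 + -2149349 = -4665046

-4665046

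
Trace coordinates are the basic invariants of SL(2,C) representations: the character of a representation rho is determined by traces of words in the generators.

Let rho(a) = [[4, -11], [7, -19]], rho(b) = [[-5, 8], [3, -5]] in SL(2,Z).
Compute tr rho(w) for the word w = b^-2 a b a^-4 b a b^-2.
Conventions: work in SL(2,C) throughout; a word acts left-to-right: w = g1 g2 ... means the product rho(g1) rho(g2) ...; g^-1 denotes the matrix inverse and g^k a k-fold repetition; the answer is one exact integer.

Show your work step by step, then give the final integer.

rho(b^-1) = [[-5, -8], [-3, -5]]
... * rho(b^-1) = [[-5, -8], [-3, -5]]  ->  [[49, 80], [30, 49]]
... * rho(a) = [[4, -11], [7, -19]]  ->  [[756, -2059], [463, -1261]]
... * rho(b) = [[-5, 8], [3, -5]]  ->  [[-9957, 16343], [-6098, 10009]]
... * rho(a^-1) = [[-19, 11], [-7, 4]]  ->  [[74782, -44155], [45799, -27042]]
... * rho(a^-1) = [[-19, 11], [-7, 4]]  ->  [[-1111773, 645982], [-680887, 395621]]
... * rho(a^-1) = [[-19, 11], [-7, 4]]  ->  [[16601813, -9645575], [10167506, -5907273]]
... * rho(a^-1) = [[-19, 11], [-7, 4]]  ->  [[-247915422, 144037643], [-151831703, 88213474]]
... * rho(b) = [[-5, 8], [3, -5]]  ->  [[1671690039, -2703511591], [1023798937, -1655720994]]
... * rho(a) = [[4, -11], [7, -19]]  ->  [[-12237820981, 32978129800], [-7494851210, 20196910579]]
... * rho(b^-1) = [[-5, -8], [-3, -5]]  ->  [[-37745284495, -66988081152], [-23116475687, -41025743215]]
... * rho(b^-1) = [[-5, -8], [-3, -5]]  ->  [[389690665931, 636902681720], [238659608080, 390060521571]]
tr = 389690665931 + 390060521571 = 779751187502

779751187502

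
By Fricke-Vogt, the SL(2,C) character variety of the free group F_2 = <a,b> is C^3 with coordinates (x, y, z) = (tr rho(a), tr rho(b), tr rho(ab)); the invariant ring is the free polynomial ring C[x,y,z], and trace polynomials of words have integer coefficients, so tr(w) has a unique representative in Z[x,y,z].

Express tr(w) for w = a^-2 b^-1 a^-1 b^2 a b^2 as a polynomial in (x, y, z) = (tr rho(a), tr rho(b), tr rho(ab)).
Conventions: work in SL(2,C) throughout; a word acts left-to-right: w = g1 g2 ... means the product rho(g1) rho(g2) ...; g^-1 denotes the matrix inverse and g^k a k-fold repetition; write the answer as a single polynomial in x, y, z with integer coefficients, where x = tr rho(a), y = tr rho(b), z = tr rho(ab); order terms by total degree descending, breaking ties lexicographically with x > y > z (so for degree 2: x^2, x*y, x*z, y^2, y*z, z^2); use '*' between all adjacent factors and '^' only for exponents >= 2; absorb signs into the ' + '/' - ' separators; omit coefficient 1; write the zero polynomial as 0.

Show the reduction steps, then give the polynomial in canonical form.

trace(b a b) = trace(b) trace(a b) - trace(a)  (reduce the b square) = y*z - x
reduce: trace(a b^3) = trace(b) trace(b a b) - trace(b a)  (reduce the b square) = y^2*z - x*y - z
reduce: trace(b^2 a b^2) = trace(b) trace(a b^3) - trace(a b^2)  (reduce the b square) = y^3*z - x*y^2 - 2*y*z + x
trace(a b a b) = trace(b a) trace(b a) - trace(1)  (split on b) = z^2 - 2
trace(a b a) = trace(a) trace(b a) - trace(b)  (reduce the a square) = x*z - y
reduce: trace(a b^2 a b) = trace(b) trace(a b a b) - trace(a b a)  (reduce the b square) = y*z^2 - x*z - y
trace(b^2) = trace(b) trace(b) - trace(1)  (reduce the b square) = y^2 - 2
so trace(a b^2 a) = trace(a) trace(b^2 a) - trace(b^2)  (reduce the a square) = x*y*z - x^2 - y^2 + 2
trace(b^2 a b^2 a) = trace(b) trace(a b^2 a b) - trace(a b^2 a)  (reduce the b square) = y^2*z^2 - 2*x*y*z + x^2 - 2
so trace(b^2 a b^2 a^-1) = trace(b^2 a b^2) trace(a) - trace(b^2 a b^2 a)  (eliminate a^-1) = x*y^3*z - x^2*y^2 - y^2*z^2 + 2
reduce: trace(a^-1 b^2 a b^2 a^-1) = trace(b^2 a b^2 a^-1) trace(a) - trace(b^2 a b^2)  (eliminate a^-1) = x^2*y^3*z - x^3*y^2 - x*y^2*z^2 - y^3*z + x*y^2 + 2*y*z + x
so trace(a^-1 b^2 a b^2 a^-2) = trace(a^-1 b^2 a b^2 a^-1) trace(a) - trace(a^-1 b^2 a b^2)  (eliminate a^-1) = x^3*y^3*z - x^4*y^2 - x^2*y^2*z^2 - 2*x*y^3*z + 2*x^2*y^2 + y^2*z^2 + 2*x*y*z + x^2 - 2
reduce: trace(b^3 a b^2) = trace(b) trace(b^3 a b) - trace(b^3 a)  (reduce the b square) = y^4*z - x*y^3 - 3*y^2*z + 2*x*y + z
trace(a b^3 a b) = trace(b) trace(b a b a b) - trace(b a b a)  (reduce the b square) = y^2*z^2 - x*y*z - y^2 - z^2 + 2
trace(a b^3 a) = trace(b) trace(b a^2 b) - trace(b a^2)  (reduce the b square) = x*y^2*z - x^2*y - y^3 - x*z + 3*y
so trace(b^3 a b^2 a) = trace(b) trace(a b^3 a b) - trace(a b^3 a)  (reduce the b square) = y^3*z^2 - 2*x*y^2*z + x^2*y - y*z^2 + x*z - y
trace(a^-1 b^3 a b^2) = trace(b^3 a b^2) trace(a) - trace(b^3 a b^2 a)  (eliminate a^-1) = x*y^4*z - x^2*y^3 - y^3*z^2 - x*y^2*z + x^2*y + y*z^2 + y
reduce: trace(b^2 a b^2 a^-2 b) = trace(a^-1 b^3 a b^2) trace(a) - trace(a^-1 b^3 a b^2 a)  (eliminate a^-1) = x^2*y^4*z - x^3*y^3 - x*y^3*z^2 - x^2*y^2*z - y^4*z + x^3*y + x*y^3 + x*y*z^2 + 3*y^2*z - x*y - z
trace(a b a b a b) = trace(a b) trace(a b a b) - trace(a^-1 b^-1)  (split on a) = z^3 - 3*z
trace(a b a b a) = trace(a) trace(b a b a) - trace(b a b)  (reduce the a square) = x*z^2 - y*z - x
reduce: trace(a b^2 a b a b) = trace(b) trace(a b a b a b) - trace(a b a b a)  (reduce the b square) = y*z^3 - x*z^2 - 2*y*z + x
trace(a b a^2) = trace(a) trace(b a^2) - trace(b a)  (reduce the a square) = x^2*z - x*y - z
so trace(a b^2 a b a) = trace(b) trace(a b a^2 b) - trace(a b a^2)  (reduce the b square) = x*y*z^2 - x^2*z - y^2*z + z
reduce: trace(b a b^2 a b^2 a) = trace(b) trace(a b^2 a b a b) - trace(a b^2 a b a)  (reduce the b square) = y^2*z^3 - 2*x*y*z^2 + x^2*z - y^2*z + x*y - z
reduce: trace(b a b^2 a b^2 a^-1) = trace(b a b^2 a b^2) trace(a) - trace(b a b^2 a b^2 a)  (eliminate a^-1) = x*y^3*z^2 - 2*x^2*y^2*z - y^2*z^3 + x^3*y + x*y*z^2 + y^2*z - 2*x*y + z
trace(b^2 a b^2 a^-2 b a) = trace(b a b^2 a b^2 a^-1) trace(a) - trace(b a b^2 a b^2)  (eliminate a^-1) = x^2*y^3*z^2 - 2*x^3*y^2*z - x*y^2*z^3 + x^4*y + x^2*y*z^2 - y^3*z^2 + 3*x*y^2*z - 3*x^2*y + y*z^2 + y
reduce: trace(a^-1 b^2 a b^2 a^-2 b) = trace(b^2 a b^2 a^-2 b) trace(a) - trace(b^2 a b^2 a^-2 b a)  (eliminate a^-1) = x^3*y^4*z - x^4*y^3 - 2*x^2*y^3*z^2 + x^3*y^2*z - x*y^4*z + x*y^2*z^3 + x^2*y^3 + y^3*z^2 + 2*x^2*y - y*z^2 - x*z - y
trace(a^-2 b^-1 a^-1 b^2 a b^2) = trace(a^-1 b^2 a b^2 a^-2) trace(b) - trace(a^-1 b^2 a b^2 a^-2 b)  (eliminate b^-1) = x^2*y^3*z^2 - x^3*y^2*z - x*y^4*z - x*y^2*z^3 + x^2*y^3 + 2*x*y^2*z - x^2*y + y*z^2 + x*z - y

x^2*y^3*z^2 - x^3*y^2*z - x*y^4*z - x*y^2*z^3 + x^2*y^3 + 2*x*y^2*z - x^2*y + y*z^2 + x*z - y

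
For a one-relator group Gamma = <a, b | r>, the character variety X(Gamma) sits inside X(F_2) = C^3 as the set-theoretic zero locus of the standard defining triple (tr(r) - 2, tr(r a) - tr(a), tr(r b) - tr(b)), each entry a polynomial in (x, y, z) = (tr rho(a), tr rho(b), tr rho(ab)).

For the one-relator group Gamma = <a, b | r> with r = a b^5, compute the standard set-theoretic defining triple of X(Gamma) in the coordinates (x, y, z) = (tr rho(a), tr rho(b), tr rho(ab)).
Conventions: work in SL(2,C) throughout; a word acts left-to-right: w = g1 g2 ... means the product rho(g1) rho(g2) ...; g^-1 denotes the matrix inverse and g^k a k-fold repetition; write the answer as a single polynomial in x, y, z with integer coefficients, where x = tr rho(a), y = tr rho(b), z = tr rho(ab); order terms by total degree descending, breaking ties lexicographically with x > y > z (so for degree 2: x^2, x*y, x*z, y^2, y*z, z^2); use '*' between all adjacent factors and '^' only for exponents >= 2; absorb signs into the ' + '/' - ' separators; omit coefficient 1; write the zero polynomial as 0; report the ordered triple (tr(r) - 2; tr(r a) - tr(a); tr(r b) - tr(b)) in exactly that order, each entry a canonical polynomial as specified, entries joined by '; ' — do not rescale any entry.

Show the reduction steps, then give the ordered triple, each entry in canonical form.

apply: trace(b a b) = trace(b)*trace(a b) - trace(a) = y*z - x
use: trace(b a b^2) = trace(b)*trace(b a b) - trace(b a) = y^2*z - x*y - z
use: trace(b a b^3) = trace(b)*trace(b a b^2) - trace(b a b) = y^3*z - x*y^2 - 2*y*z + x
use: trace(a b^5) = trace(b)*trace(b a b^3) - trace(b a b^2) = y^4*z - x*y^3 - 3*y^2*z + 2*x*y + z
use: trace(b^2) = trace(b)*trace(b) - trace(1)   [square of b] = y^2 - 2
use: trace(b^3) = trace(b)*trace(b^2) - trace(b)   [square of b] = y^3 - 3*y
apply: trace(b a^2 b^2) = trace(a)*trace(b^3 a) - trace(b^3)   [square of a] = x*y^2*z - x^2*y - y^3 - x*z + 3*y
trace(b a^2 b) = trace(a)*trace(b^2 a) - trace(b^2)   [square of a] = x*y*z - x^2 - y^2 + 2
use: trace(b^2 a^2 b^2) = trace(b)*trace(b a^2 b^2) - trace(b a^2 b)   [square of b] = x*y^3*z - x^2*y^2 - y^4 - 2*x*y*z + x^2 + 4*y^2 - 2
apply: trace(a b^5 a) = trace(b)*trace(b^2 a^2 b^2) - trace(b^2 a^2 b)   [square of b] = x*y^4*z - x^2*y^3 - y^5 - 3*x*y^2*z + 2*x^2*y + 5*y^3 + x*z - 5*y
trace(a b^6) = trace(b)*trace(b^2 a b^3) - trace(b^2 a b^2)   [square of b] = y^5*z - x*y^4 - 4*y^3*z + 3*x*y^2 + 3*y*z - x
assemble the triple (trace(r) - 2; trace(r a) - x; trace(r b) - y)

y^4*z - x*y^3 - 3*y^2*z + 2*x*y + z - 2; x*y^4*z - x^2*y^3 - y^5 - 3*x*y^2*z + 2*x^2*y + 5*y^3 + x*z - x - 5*y; y^5*z - x*y^4 - 4*y^3*z + 3*x*y^2 + 3*y*z - x - y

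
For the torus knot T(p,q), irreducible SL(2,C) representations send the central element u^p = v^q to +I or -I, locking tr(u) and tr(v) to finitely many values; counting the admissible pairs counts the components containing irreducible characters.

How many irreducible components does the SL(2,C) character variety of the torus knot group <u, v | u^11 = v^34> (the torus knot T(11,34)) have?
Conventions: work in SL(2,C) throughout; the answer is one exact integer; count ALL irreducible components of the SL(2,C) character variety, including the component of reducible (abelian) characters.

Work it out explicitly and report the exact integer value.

In the torus knot group T(11,34), u^11 = v^34 is central, so an irreducible representation sends it to +I or -I (Schur).
On an irreducible component, tr(u) is locked at 2*cos(pi*alpha/11) for some alpha in 1..10, and tr(v) at 2*cos(pi*beta/34) for some beta in 1..33.
u^11 = (-1)^alpha I and v^34 = (-1)^beta I must agree, so alpha and beta have equal parity.
count pairs: odd alpha (5 choices) x odd beta (17), plus even alpha (5) x even beta (16): 5*17 + 5*16 = 165.
That is 165 components of irreducible characters, and with the reducible (abelian) component the total is 166.

166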